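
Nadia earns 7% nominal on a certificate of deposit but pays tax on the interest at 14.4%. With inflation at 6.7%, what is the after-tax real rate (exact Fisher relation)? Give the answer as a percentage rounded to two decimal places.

-0.66%

After-tax nominal return = 7% × (1 − 0.144) = 5.9920%.
1 + r = 1.05992 / 1.06700 = 0.993365
After-tax real rate = 0.993365 − 1 → -0.66%.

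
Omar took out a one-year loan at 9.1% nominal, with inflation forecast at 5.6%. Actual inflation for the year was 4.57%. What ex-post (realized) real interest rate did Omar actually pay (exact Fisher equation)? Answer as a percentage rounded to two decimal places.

Ex-post: (1 + 0.0910)/(1 + 0.0457) − 1 = 4.3320%
So the realized real rate is 4.33%.

4.33%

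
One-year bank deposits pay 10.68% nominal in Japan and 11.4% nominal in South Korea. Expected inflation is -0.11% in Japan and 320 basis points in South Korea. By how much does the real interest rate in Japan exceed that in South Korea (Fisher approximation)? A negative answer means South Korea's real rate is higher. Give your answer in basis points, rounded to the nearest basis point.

259 basis points

Japan: 10.68% − (-0.11%) = 10.790%
South Korea: 11.4% − 3.2% = 8.200%
Differential = 2.590% → 259 basis points.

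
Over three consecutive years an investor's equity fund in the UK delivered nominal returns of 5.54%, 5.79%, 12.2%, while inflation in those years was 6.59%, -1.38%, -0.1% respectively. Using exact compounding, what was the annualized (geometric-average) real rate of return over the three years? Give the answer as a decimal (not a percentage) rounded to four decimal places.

Compound the nominal returns: 1.0554 × 1.0579 × 1.1220 = 1.25272159.
Compound inflation: 1.0659 × 0.9862 × 0.9990 = 1.05013939.
Deflate: 1.25272159 / 1.05013939 = 1.19290982.
Annualized real rate = 1.19290982^(1/3) − 1 = 6.0562% → 0.0606.

0.0606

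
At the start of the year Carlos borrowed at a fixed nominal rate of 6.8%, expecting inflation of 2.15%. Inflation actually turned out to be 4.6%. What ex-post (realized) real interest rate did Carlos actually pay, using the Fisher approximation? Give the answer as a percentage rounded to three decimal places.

2.200%

Ex-post: 6.8% − 4.6% = 2.200%
So the realized real rate is 2.200%.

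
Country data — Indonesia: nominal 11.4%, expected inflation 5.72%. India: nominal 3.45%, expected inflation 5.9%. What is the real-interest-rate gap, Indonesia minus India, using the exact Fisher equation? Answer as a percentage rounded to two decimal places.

Indonesia: (1 + 0.1140)/(1 + 0.0572) − 1 = 5.3727%
India: (1 + 0.0345)/(1 + 0.0590) − 1 = -2.3135%
Differential = 5.3727% − (-2.3135%) = 7.6862% → 7.69%.

7.69%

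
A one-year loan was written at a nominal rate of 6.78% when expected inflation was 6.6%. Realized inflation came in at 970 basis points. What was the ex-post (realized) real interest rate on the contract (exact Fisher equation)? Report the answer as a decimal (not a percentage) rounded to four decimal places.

Ex-post: (1 + 0.0678)/(1 + 0.0970) − 1 = -2.6618%
So the realized real rate is -0.0266.

-0.0266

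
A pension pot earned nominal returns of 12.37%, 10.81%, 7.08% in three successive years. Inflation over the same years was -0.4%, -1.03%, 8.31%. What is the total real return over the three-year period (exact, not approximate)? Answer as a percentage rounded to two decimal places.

24.88%

Nominal growth factor = 1.1237 × 1.1081 × 1.0708 = 1.333330
Price-level growth factor = 0.9960 × 0.9897 × 1.0831 = 1.067656
Real growth factor = 1.333330 / 1.067656 = 1.248838
Total real return = 1.248838 − 1 → 24.88%.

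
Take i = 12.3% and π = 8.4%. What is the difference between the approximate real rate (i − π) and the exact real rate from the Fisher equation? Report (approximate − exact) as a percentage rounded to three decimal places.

Approximate: r ≈ 12.300% − 8.400% = 3.9000%
Exact: (1 + 0.1230)/(1 + 0.0840) − 1 = 3.5978%
Error = 3.9000% − 3.5978% = 0.3022% → 0.302%.

0.302%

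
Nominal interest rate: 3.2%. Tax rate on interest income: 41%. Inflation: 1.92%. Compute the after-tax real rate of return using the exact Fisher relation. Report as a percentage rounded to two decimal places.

-0.03%

After-tax nominal return = 3.2% × (1 − 0.41) = 1.8880%.
1 + r = 1.01888 / 1.01920 = 0.999686
After-tax real rate = 0.999686 − 1 → -0.03%.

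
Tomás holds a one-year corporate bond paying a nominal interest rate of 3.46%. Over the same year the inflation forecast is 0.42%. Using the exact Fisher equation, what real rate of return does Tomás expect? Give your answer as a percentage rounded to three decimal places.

3.027%

By the Fisher equation, 1 + r = (1 + i)/(1 + π).
1 + r = 1.03460 / 1.00420 = 1.030273
r = 1.030273 − 1 = 3.0273%, i.e. 3.027%.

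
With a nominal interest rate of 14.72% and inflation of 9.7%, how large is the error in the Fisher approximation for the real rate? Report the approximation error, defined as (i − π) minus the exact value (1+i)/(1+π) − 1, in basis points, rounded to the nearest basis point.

44 basis points

Approximate: r ≈ 14.720% − 9.700% = 5.0200%
Exact: (1 + 0.1472)/(1 + 0.0970) − 1 = 4.5761%
Error = 5.0200% − 4.5761% = 0.4439% → 44 basis points.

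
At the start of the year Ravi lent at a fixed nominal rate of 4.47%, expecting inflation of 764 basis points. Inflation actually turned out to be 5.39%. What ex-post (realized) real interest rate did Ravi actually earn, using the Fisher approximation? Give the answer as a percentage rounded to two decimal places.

Ex-post: 4.47% − 5.39% = -0.920%
So the realized real rate is -0.92%.

-0.92%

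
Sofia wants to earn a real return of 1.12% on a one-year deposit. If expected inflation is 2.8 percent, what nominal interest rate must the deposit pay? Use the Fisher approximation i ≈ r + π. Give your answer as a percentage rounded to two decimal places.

3.92%

i ≈ r + π = 1.12% + 2.8% = 3.92%.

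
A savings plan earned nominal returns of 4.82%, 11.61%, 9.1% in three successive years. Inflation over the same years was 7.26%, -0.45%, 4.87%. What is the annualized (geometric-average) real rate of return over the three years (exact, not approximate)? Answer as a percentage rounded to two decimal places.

4.46%

Compound the nominal returns: 1.0482 × 1.1161 × 1.0910 = 1.27635656.
Compound inflation: 1.0726 × 0.9955 × 1.0487 = 1.11977386.
Deflate: 1.27635656 / 1.11977386 = 1.13983421.
Annualized real rate = 1.13983421^(1/3) − 1 = 4.4593% → 4.46%.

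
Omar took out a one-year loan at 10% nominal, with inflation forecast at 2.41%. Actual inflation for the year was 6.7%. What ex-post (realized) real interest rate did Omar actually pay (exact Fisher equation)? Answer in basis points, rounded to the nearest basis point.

309 basis points

Ex-post: (1 + 0.1000)/(1 + 0.0670) − 1 = 3.0928%
So the realized real rate is 309 basis points.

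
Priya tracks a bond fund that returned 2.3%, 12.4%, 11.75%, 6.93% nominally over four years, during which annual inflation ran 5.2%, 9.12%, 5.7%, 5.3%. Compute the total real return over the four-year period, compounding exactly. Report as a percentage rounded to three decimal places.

Nominal growth factor = 1.0230 × 1.1240 × 1.1175 × 1.0693 = 1.374007
Price-level growth factor = 1.0520 × 1.0912 × 1.0570 × 1.0530 = 1.277684
Real growth factor = 1.374007 / 1.277684 = 1.075389
Total real return = 1.075389 − 1 → 7.539%.

7.539%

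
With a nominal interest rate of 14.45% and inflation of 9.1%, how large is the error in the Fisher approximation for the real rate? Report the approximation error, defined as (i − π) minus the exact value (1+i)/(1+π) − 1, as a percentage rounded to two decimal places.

Approximate: r ≈ 14.450% − 9.100% = 5.3500%
Exact: (1 + 0.1445)/(1 + 0.0910) − 1 = 4.9038%
Error = 5.3500% − 4.9038% = 0.4462% → 0.45%.

0.45%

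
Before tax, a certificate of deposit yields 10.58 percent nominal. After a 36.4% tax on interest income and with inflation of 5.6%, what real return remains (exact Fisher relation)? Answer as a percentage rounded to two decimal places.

1.07%

After-tax nominal return = 10.58% × (1 − 0.364) = 6.72888%.
1 + r = 1.0672888 / 1.05600 = 1.010690
After-tax real rate = 1.010690 − 1 → 1.07%.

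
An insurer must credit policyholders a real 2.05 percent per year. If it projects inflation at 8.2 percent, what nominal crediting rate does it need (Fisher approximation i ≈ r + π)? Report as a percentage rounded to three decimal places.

i ≈ r + π = 2.05% + 8.2% = 10.250%.

10.250%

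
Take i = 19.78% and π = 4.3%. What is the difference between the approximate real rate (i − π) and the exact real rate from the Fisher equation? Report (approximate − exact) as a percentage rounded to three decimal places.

0.638%

Approximate: r ≈ 19.780% − 4.300% = 15.4800%
Exact: (1 + 0.1978)/(1 + 0.0430) − 1 = 14.8418%
Error = 15.4800% − 14.8418% = 0.6382% → 0.638%.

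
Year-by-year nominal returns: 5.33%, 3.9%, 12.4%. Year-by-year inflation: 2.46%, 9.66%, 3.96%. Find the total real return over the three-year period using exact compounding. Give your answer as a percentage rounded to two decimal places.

5.31%

Nominal growth factor = 1.0533 × 1.0390 × 1.1240 = 1.230082
Price-level growth factor = 1.0246 × 1.0966 × 1.0396 = 1.168070
Real growth factor = 1.230082 / 1.168070 = 1.053089
Total real return = 1.053089 − 1 → 5.31%.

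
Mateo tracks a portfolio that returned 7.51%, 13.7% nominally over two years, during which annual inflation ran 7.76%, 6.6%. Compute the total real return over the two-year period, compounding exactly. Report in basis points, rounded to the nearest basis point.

Nominal growth factor = 1.0751 × 1.1370 = 1.222389
Price-level growth factor = 1.0776 × 1.0660 = 1.148722
Real growth factor = 1.222389 / 1.148722 = 1.064130
Total real return = 1.064130 − 1 → 641 basis points.

641 basis points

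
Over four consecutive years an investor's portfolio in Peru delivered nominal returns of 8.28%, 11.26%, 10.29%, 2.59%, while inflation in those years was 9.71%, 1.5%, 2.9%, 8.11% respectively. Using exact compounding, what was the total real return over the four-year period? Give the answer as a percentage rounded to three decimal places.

Compound the nominal returns: 1.0828 × 1.1126 × 1.1029 × 1.0259 = 1.363102.
Compound inflation: 1.0971 × 1.0150 × 1.0290 × 1.0811 = 1.238778.
Deflate: 1.363102 / 1.238778 = 1.100360.
Total real return = 1.100360 − 1 → 10.036%.

10.036%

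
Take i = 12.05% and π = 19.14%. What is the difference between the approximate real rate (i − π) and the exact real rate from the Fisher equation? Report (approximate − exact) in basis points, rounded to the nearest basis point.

-114 basis points

Approximate: r ≈ 12.050% − 19.140% = -7.0900%
Exact: (1 + 0.1205)/(1 + 0.1914) − 1 = -5.9510%
Error = -7.0900% − (-5.9510%) = -1.1390% → -114 basis points.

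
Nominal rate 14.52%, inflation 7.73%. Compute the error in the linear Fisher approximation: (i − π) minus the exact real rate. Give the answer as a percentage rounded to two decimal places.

Approximate: r ≈ 14.520% − 7.730% = 6.7900%
Exact: (1 + 0.1452)/(1 + 0.0773) − 1 = 6.3028%
Error = 6.7900% − 6.3028% = 0.4872% → 0.49%.

0.49%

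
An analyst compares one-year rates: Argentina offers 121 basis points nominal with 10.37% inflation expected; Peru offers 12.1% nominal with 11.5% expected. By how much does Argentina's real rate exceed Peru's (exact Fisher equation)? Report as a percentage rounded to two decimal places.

Argentina: (1 + 0.0121)/(1 + 0.1037) − 1 = -8.2994%
Peru: (1 + 0.1210)/(1 + 0.1150) − 1 = 0.5381%
Differential = -8.2994% − 0.5381% = -8.8375% → -8.84%.

-8.84%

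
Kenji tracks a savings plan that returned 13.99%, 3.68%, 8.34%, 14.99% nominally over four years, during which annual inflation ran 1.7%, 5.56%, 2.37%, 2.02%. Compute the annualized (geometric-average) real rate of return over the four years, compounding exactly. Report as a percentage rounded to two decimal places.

Compound the nominal returns: 1.1399 × 1.0368 × 1.0834 × 1.1499 = 1.47234860.
Compound inflation: 1.0170 × 1.0556 × 1.0237 × 1.0202 = 1.12118778.
Deflate: 1.47234860 / 1.12118778 = 1.31320428.
Annualized real rate = 1.31320428^(1/4) − 1 = 7.0491% → 7.05%.

7.05%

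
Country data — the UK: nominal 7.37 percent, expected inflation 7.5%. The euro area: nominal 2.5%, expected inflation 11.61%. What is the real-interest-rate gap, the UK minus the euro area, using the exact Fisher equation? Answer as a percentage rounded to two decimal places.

The UK: (1 + 0.0737)/(1 + 0.0750) − 1 = -0.1209%
The euro area: (1 + 0.0250)/(1 + 0.1161) − 1 = -8.1624%
Differential = -0.1209% − (-8.1624%) = 8.0414% → 8.04%.

8.04%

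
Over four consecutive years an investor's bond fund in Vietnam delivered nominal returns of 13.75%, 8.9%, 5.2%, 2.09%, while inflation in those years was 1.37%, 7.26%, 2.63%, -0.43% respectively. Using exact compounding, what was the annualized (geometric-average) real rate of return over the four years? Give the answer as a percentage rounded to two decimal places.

Nominal growth factor = 1.1375 × 1.0890 × 1.0520 × 1.0209 = 1.33038772
Price-level growth factor = 1.0137 × 1.0726 × 1.0263 × 0.9957 = 1.11109214
Real growth factor = 1.33038772 / 1.11109214 = 1.19736940
Annualized real rate = 1.19736940^(1/4) − 1 = 4.6061% → 4.61%.

4.61%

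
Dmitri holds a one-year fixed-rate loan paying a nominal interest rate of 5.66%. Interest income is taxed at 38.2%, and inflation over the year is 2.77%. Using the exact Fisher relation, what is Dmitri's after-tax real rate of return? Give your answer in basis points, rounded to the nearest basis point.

71 basis points

After-tax nominal return = 5.66% × (1 − 0.382) = 3.49788%.
1 + r = 1.0349788 / 1.02770 = 1.007083
After-tax real rate = 1.007083 − 1 → 71 basis points.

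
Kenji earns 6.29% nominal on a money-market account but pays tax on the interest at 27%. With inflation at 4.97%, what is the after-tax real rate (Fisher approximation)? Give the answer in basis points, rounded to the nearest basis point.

-38 basis points

After-tax nominal return = 6.29% × (1 − 0.27) = 4.5917%.
r ≈ 4.5917% − 4.97% → -38 basis points.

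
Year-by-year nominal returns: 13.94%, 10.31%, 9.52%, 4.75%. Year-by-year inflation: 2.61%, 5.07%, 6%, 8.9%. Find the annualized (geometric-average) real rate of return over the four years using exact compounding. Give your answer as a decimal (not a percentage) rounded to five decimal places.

Compound the nominal returns: 1.1394 × 1.1031 × 1.0952 × 1.0475 = 1.44191137.
Compound inflation: 1.0261 × 1.0507 × 1.0600 × 1.0890 = 1.24452082.
Deflate: 1.44191137 / 1.24452082 = 1.15860768.
Annualized real rate = 1.15860768^(1/4) − 1 = 3.7490% → 0.03749.

0.03749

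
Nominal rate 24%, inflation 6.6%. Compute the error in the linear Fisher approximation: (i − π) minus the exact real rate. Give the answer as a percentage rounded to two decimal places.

1.08%

Approximate: r ≈ 24.000% − 6.600% = 17.4000%
Exact: (1 + 0.2400)/(1 + 0.0660) − 1 = 16.3227%
Error = 17.4000% − 16.3227% = 1.0773% → 1.08%.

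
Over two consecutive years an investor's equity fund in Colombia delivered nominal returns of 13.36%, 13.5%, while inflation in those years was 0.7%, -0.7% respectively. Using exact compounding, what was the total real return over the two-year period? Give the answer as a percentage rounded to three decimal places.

Compound the nominal returns: 1.1336 × 1.1350 = 1.286636.
Compound inflation: 1.0070 × 0.9930 = 0.999951.
Deflate: 1.286636 / 0.999951 = 1.286699.
Total real return = 1.286699 − 1 → 28.670%.

28.670%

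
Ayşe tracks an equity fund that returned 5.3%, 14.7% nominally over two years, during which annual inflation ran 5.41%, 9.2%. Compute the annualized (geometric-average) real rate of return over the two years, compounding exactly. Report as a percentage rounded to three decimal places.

2.434%

Nominal growth factor = 1.0530 × 1.1470 = 1.20779100
Price-level growth factor = 1.0541 × 1.0920 = 1.15107720
Real growth factor = 1.20779100 / 1.15107720 = 1.04927020
Annualized real rate = 1.04927020^(1/2) − 1 = 2.4339% → 2.434%.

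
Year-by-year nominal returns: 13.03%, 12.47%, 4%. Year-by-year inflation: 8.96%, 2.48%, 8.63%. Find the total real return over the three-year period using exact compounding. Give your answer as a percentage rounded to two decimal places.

9.00%

Compound the nominal returns: 1.1303 × 1.1247 × 1.0400 = 1.322098.
Compound inflation: 1.0896 × 1.0248 × 1.0863 = 1.212987.
Deflate: 1.322098 / 1.212987 = 1.089953.
Total real return = 1.089953 − 1 → 9.00%.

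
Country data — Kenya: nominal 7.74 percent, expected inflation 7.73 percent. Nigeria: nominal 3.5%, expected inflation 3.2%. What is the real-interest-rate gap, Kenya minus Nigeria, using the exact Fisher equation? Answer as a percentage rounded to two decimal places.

-0.28%

Kenya: (1 + 0.0774)/(1 + 0.0773) − 1 = 0.0093%
Nigeria: (1 + 0.0350)/(1 + 0.0320) − 1 = 0.2907%
Differential = 0.0093% − 0.2907% = -0.2814% → -0.28%.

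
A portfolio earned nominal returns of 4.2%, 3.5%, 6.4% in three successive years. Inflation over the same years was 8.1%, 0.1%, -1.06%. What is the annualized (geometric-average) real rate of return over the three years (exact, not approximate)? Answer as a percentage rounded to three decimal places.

2.339%

Compound the nominal returns: 1.0420 × 1.0350 × 1.0640 = 1.14749208.
Compound inflation: 1.0810 × 1.0010 × 0.9894 = 1.07061094.
Deflate: 1.14749208 / 1.07061094 = 1.07181053.
Annualized real rate = 1.07181053^(1/3) − 1 = 2.3386% → 2.339%.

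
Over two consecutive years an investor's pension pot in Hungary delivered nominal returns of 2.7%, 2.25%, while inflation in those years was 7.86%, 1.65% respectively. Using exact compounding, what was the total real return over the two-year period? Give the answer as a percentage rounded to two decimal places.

Compound the nominal returns: 1.0270 × 1.0225 = 1.050108.
Compound inflation: 1.0786 × 1.0165 = 1.096397.
Deflate: 1.050108 / 1.096397 = 0.957780.
Total real return = 0.957780 − 1 → -4.22%.

-4.22%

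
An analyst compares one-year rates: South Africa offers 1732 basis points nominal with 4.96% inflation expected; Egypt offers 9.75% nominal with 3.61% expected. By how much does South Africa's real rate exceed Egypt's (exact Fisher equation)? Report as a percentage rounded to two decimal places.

5.85%

South Africa: (1 + 0.1732)/(1 + 0.0496) − 1 = 11.7759%
Egypt: (1 + 0.0975)/(1 + 0.0361) − 1 = 5.9261%
Differential = 11.7759% − 5.9261% = 5.8498% → 5.85%.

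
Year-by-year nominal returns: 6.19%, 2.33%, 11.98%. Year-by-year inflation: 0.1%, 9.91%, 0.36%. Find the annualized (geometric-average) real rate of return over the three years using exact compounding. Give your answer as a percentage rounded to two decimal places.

Nominal growth factor = 1.0619 × 1.0233 × 1.1198 = 1.21682201
Price-level growth factor = 1.0010 × 1.0991 × 1.0036 = 1.10415982
Real growth factor = 1.21682201 / 1.10415982 = 1.10203432
Annualized real rate = 1.10203432^(1/3) − 1 = 3.2916% → 3.29%.

3.29%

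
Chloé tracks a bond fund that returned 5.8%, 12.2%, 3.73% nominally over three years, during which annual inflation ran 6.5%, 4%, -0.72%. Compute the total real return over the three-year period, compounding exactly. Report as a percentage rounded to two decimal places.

Compound the nominal returns: 1.0580 × 1.1220 × 1.0373 = 1.231354.
Compound inflation: 1.0650 × 1.0400 × 0.9928 = 1.099625.
Deflate: 1.231354 / 1.099625 = 1.119794.
Total real return = 1.119794 − 1 → 11.98%.

11.98%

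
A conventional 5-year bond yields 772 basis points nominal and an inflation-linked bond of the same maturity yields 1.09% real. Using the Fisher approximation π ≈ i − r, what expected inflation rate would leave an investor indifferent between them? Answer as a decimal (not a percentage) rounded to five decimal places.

0.06630

π ≈ i − r = 7.72% − 1.09% → 0.06630.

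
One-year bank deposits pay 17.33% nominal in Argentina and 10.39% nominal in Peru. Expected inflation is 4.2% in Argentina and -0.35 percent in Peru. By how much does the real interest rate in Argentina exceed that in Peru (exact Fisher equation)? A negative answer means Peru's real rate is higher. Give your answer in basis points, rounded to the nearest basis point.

182 basis points

Argentina: (1 + 0.1733)/(1 + 0.0420) − 1 = 12.6008%
Peru: (1 + 0.1039)/(1 − 0.0035) − 1 = 10.7777%
Differential = 12.6008% − 10.7777% = 1.8230% → 182 basis points.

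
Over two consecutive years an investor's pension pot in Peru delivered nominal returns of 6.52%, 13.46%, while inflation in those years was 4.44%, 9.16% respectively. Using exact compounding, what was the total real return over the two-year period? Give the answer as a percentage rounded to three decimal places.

6.009%

Nominal growth factor = 1.0652 × 1.1346 = 1.208576
Price-level growth factor = 1.0444 × 1.0916 = 1.140067
Real growth factor = 1.208576 / 1.140067 = 1.060092
Total real return = 1.060092 − 1 → 6.009%.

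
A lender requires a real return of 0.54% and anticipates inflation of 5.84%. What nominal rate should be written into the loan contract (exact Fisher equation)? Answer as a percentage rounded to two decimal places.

6.41%

(1 + i) = (1 + r)(1 + π) = 1.00540 × 1.05840 = 1.06411536
i = 1.06411536 − 1, so the required nominal rate is 6.41%.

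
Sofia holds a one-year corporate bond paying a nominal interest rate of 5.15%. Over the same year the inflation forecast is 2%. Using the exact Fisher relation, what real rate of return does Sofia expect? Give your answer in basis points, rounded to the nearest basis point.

309 basis points

1 + r = 1.05150 / 1.02000 = 1.030882
r = 1.030882 − 1 = 3.0882%, i.e. 309 basis points.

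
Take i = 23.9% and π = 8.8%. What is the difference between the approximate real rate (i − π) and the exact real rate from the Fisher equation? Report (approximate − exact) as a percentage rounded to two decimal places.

1.22%

Approximate: r ≈ 23.900% − 8.800% = 15.1000%
Exact: (1 + 0.2390)/(1 + 0.0880) − 1 = 13.8787%
Error = 15.1000% − 13.8787% = 1.2213% → 1.22%.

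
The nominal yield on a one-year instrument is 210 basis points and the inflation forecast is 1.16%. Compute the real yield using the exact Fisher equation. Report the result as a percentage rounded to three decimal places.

1 + r = 1.02100 / 1.01160 = 1.009292
r = 1.009292 − 1 = 0.9292%, i.e. 0.929%.

0.929%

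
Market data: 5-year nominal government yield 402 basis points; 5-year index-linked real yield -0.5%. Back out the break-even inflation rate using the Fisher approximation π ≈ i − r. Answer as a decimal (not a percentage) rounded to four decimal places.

0.0452

π ≈ i − r = 4.02% − (-0.5%) → 0.0452.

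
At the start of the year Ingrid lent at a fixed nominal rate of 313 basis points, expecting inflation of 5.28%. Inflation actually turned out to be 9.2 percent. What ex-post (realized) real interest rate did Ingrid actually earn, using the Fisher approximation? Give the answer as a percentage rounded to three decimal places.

Ex-post: 3.13% − 9.2% = -6.070%
So the realized real rate is -6.070%.

-6.070%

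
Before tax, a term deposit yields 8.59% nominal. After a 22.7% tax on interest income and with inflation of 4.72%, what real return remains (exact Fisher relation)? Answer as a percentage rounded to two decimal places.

After-tax nominal return = 8.59% × (1 − 0.227) = 6.64007%.
1 + r = 1.0664007 / 1.04720 = 1.018335
After-tax real rate = 1.018335 − 1 → 1.83%.

1.83%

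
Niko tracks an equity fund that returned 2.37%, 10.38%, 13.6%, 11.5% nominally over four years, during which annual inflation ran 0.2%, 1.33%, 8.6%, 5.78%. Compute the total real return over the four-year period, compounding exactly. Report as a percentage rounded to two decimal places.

22.71%

Compound the nominal returns: 1.0237 × 1.1038 × 1.1360 × 1.1150 = 1.431253.
Compound inflation: 1.0020 × 1.0133 × 1.0860 × 1.0578 = 1.166378.
Deflate: 1.431253 / 1.166378 = 1.227092.
Total real return = 1.227092 − 1 → 22.71%.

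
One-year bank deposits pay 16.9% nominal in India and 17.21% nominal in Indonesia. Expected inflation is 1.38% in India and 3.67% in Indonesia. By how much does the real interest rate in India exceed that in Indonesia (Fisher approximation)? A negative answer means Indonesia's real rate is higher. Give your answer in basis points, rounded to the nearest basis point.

India: 16.9% − 1.38% = 15.520%
Indonesia: 17.21% − 3.67% = 13.540%
Differential = 1.980% → 198 basis points.

198 basis points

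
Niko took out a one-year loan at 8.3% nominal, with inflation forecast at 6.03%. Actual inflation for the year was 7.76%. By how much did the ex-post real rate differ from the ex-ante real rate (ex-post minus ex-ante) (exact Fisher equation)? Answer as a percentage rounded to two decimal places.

Ex-ante: (1 + 0.0830)/(1 + 0.0603) − 1 = 2.1409%
Ex-post: (1 + 0.0830)/(1 + 0.0776) − 1 = 0.5011%
Difference (ex-post − ex-ante) = -1.6398% → -1.64%.

-1.64%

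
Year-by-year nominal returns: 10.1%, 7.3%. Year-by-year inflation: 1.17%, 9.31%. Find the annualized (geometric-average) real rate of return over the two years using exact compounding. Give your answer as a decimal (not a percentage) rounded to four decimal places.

0.0336

Nominal growth factor = 1.1010 × 1.0730 = 1.18137300
Price-level growth factor = 1.0117 × 1.0931 = 1.10588927
Real growth factor = 1.18137300 / 1.10588927 = 1.06825614
Annualized real rate = 1.06825614^(1/2) − 1 = 3.3565% → 0.0336.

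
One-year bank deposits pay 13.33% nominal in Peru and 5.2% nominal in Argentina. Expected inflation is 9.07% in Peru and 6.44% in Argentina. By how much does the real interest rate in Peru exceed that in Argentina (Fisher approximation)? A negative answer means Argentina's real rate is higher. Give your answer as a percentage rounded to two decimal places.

Peru: 13.33% − 9.07% = 4.260%
Argentina: 5.2% − 6.44% = -1.240%
Differential = 5.500% → 5.50%.

5.50%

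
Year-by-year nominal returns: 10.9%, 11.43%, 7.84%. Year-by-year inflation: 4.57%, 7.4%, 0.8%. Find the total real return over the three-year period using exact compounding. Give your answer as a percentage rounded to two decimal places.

Compound the nominal returns: 1.1090 × 1.1143 × 1.0784 = 1.332642.
Compound inflation: 1.0457 × 1.0740 × 1.0080 = 1.132066.
Deflate: 1.332642 / 1.132066 = 1.177177.
Total real return = 1.177177 − 1 → 17.72%.

17.72%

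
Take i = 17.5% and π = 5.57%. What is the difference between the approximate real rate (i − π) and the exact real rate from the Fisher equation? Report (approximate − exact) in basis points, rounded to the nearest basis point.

Approximate: r ≈ 17.500% − 5.570% = 11.9300%
Exact: (1 + 0.1750)/(1 + 0.0557) − 1 = 11.3006%
Error = 11.9300% − 11.3006% = 0.6294% → 63 basis points.

63 basis points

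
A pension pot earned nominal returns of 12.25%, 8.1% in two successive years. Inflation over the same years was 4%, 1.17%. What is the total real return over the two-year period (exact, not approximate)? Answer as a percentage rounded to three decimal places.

Compound the nominal returns: 1.1225 × 1.0810 = 1.213423.
Compound inflation: 1.0400 × 1.0117 = 1.052168.
Deflate: 1.213423 / 1.052168 = 1.153259.
Total real return = 1.153259 − 1 → 15.326%.

15.326%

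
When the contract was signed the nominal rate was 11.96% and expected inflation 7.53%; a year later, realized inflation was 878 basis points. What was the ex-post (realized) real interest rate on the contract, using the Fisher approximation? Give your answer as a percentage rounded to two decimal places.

3.18%

Ex-post: 11.96% − 8.78% = 3.180%
So the realized real rate is 3.18%.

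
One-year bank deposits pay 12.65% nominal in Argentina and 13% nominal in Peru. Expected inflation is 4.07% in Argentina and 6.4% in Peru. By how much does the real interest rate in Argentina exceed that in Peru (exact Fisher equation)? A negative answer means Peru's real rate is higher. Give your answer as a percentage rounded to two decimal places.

Argentina: (1 + 0.1265)/(1 + 0.0407) − 1 = 8.2445%
Peru: (1 + 0.1300)/(1 + 0.0640) − 1 = 6.2030%
Differential = 8.2445% − 6.2030% = 2.0414% → 2.04%.

2.04%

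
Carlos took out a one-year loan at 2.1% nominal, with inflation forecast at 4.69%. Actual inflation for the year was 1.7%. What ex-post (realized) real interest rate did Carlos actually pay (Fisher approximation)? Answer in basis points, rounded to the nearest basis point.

Ex-post: 2.1% − 1.7% = 0.400%
So the realized real rate is 40 basis points.

40 basis points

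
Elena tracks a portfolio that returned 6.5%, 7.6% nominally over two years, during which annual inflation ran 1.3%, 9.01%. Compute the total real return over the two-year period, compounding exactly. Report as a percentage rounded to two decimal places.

Nominal growth factor = 1.0650 × 1.0760 = 1.145940
Price-level growth factor = 1.0130 × 1.0901 = 1.104271
Real growth factor = 1.145940 / 1.104271 = 1.037734
Total real return = 1.037734 − 1 → 3.77%.

3.77%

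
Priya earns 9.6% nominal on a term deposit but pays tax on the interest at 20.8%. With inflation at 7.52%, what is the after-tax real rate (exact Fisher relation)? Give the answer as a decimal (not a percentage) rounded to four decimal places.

After-tax nominal return = 9.6% × (1 − 0.208) = 7.6032%.
1 + r = 1.076032 / 1.07520 = 1.000774
After-tax real rate = 1.000774 − 1 → 0.0008.

0.0008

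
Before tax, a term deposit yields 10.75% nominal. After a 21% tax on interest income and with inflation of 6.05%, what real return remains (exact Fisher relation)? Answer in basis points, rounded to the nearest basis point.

230 basis points

After-tax nominal return = 10.75% × (1 − 0.21) = 8.4925%.
1 + r = 1.084925 / 1.06050 = 1.023032
After-tax real rate = 1.023032 − 1 → 230 basis points.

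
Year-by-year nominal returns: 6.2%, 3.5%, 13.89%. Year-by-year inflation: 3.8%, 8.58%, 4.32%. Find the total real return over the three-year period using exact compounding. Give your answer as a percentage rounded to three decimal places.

Compound the nominal returns: 1.0620 × 1.0350 × 1.1389 = 1.251845.
Compound inflation: 1.0380 × 1.0858 × 1.0432 = 1.175749.
Deflate: 1.251845 / 1.175749 = 1.064721.
Total real return = 1.064721 − 1 → 6.472%.

6.472%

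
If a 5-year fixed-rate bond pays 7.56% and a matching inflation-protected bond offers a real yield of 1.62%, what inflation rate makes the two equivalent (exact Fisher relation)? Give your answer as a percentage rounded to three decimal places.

5.845%

(1 + π) = (1 + i)/(1 + r) = 1.07560 / 1.01620 = 1.058453
Break-even inflation = 1.058453 − 1 → 5.845%.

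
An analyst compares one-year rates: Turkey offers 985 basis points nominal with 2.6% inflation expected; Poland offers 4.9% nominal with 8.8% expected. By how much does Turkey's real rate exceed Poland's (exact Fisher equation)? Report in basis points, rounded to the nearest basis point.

Turkey: (1 + 0.0985)/(1 + 0.0260) − 1 = 7.0663%
Poland: (1 + 0.0490)/(1 + 0.0880) − 1 = -3.5846%
Differential = 7.0663% − (-3.5846%) = 10.6508% → 1065 basis points.

1065 basis points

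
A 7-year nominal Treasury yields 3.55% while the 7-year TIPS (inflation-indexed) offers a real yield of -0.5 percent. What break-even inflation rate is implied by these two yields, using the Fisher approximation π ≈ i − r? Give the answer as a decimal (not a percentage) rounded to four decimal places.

0.0405

π ≈ i − r = 3.55% − (-0.5%) → 0.0405.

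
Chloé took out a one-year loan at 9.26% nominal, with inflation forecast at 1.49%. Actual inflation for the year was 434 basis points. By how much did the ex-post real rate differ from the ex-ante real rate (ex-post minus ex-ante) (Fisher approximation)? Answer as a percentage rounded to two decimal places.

Ex-ante: 9.26% − 1.49% = 7.770%
Ex-post: 9.26% − 4.34% = 4.920%
Difference (ex-post − ex-ante) = -2.8500% → -2.85%.

-2.85%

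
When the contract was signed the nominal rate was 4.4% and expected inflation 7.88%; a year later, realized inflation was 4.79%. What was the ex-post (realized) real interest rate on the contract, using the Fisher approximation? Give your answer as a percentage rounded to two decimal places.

-0.39%

Ex-post: 4.4% − 4.79% = -0.390%
So the realized real rate is -0.39%.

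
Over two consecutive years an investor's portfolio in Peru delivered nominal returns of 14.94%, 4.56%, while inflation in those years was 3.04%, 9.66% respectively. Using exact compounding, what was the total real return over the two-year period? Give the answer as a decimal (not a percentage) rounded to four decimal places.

Compound the nominal returns: 1.1494 × 1.0456 = 1.201813.
Compound inflation: 1.0304 × 1.0966 = 1.129937.
Deflate: 1.201813 / 1.129937 = 1.063611.
Total real return = 1.063611 − 1 → 0.0636.

0.0636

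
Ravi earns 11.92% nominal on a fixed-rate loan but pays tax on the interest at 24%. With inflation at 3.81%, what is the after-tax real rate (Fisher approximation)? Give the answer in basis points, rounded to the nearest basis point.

After-tax nominal return = 11.92% × (1 − 0.24) = 9.0592%.
r ≈ 9.0592% − 3.81% → 525 basis points.

525 basis points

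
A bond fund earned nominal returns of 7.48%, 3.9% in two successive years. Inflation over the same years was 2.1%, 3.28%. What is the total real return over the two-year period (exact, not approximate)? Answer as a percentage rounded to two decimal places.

Compound the nominal returns: 1.0748 × 1.0390 = 1.116717.
Compound inflation: 1.0210 × 1.0328 = 1.054489.
Deflate: 1.116717 / 1.054489 = 1.059013.
Total real return = 1.059013 − 1 → 5.90%.

5.90%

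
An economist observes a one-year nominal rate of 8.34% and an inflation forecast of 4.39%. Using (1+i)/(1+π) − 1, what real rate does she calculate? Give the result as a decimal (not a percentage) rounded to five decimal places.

By the Fisher identity, 1 + r = (1 + i)/(1 + π).
1 + r = 1.08340 / 1.04390 = 1.037839
r = 1.037839 − 1 = 3.7839%, i.e. 0.03784.

0.03784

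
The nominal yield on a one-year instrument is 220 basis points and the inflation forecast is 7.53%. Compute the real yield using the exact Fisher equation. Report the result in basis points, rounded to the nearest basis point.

By the Fisher relation, 1 + r = (1 + i)/(1 + π).
1 + r = 1.02200 / 1.07530 = 0.950432
r = 0.950432 − 1 = -4.9568%, i.e. -496 basis points.

-496 basis points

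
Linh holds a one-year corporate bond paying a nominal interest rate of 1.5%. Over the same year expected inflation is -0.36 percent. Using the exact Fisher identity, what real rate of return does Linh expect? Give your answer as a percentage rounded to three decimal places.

1 + r = 1.01500 / 0.99640 = 1.018667
r = 1.018667 − 1 = 1.8667%, i.e. 1.867%.

1.867%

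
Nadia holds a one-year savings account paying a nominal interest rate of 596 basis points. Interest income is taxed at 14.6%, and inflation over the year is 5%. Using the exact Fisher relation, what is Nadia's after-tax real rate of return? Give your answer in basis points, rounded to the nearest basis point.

9 basis points

After-tax nominal return = 5.96% × (1 − 0.146) = 5.08984%.
1 + r = 1.0508984 / 1.05000 = 1.000856
After-tax real rate = 1.000856 − 1 → 9 basis points.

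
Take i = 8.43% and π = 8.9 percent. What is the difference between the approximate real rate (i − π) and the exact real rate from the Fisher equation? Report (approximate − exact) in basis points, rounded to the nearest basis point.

-4 basis points

Approximate: r ≈ 8.430% − 8.900% = -0.4700%
Exact: (1 + 0.0843)/(1 + 0.0890) − 1 = -0.4316%
Error = -0.4700% − (-0.4316%) = -0.0384% → -4 basis points.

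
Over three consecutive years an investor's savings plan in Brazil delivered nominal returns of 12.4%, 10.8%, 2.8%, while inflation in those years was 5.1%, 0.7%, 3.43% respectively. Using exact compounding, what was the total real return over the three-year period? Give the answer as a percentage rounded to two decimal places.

16.96%

Compound the nominal returns: 1.1240 × 1.1080 × 1.0280 = 1.280263.
Compound inflation: 1.0510 × 1.0070 × 1.0343 = 1.094659.
Deflate: 1.280263 / 1.094659 = 1.169555.
Total real return = 1.169555 − 1 → 16.96%.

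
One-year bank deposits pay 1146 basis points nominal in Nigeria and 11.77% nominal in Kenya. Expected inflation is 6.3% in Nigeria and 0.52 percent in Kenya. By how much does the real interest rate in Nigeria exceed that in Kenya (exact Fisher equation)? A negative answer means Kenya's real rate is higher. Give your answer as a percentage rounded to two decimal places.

-6.34%

Nigeria: (1 + 0.1146)/(1 + 0.0630) − 1 = 4.8542%
Kenya: (1 + 0.1177)/(1 + 0.0052) − 1 = 11.1918%
Differential = 4.8542% − 11.1918% = -6.3376% → -6.34%.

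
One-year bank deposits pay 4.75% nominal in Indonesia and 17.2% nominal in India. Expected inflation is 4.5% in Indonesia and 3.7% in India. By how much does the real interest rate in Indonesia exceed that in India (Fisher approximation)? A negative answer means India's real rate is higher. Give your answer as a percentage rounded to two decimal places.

-13.25%

Indonesia: 4.75% − 4.5% = 0.250%
India: 17.2% − 3.7% = 13.500%
Differential = -13.250% → -13.25%.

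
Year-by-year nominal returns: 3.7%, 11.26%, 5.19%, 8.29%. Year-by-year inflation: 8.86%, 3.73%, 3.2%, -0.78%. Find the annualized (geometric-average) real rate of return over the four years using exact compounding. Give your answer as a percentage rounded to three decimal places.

3.254%

Nominal growth factor = 1.0370 × 1.1126 × 1.0519 × 1.0829 = 1.31425797
Price-level growth factor = 1.0886 × 1.0373 × 1.0320 × 0.9922 = 1.15624969
Real growth factor = 1.31425797 / 1.15624969 = 1.13665585
Annualized real rate = 1.13665585^(1/4) − 1 = 3.2541% → 3.254%.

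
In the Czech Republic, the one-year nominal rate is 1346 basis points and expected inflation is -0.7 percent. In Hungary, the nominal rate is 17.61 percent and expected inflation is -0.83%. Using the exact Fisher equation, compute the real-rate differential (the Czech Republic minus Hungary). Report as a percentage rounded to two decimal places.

-4.33%

The Czech Republic: (1 + 0.1346)/(1 − 0.0070) − 1 = 14.2598%
Hungary: (1 + 0.1761)/(1 − 0.0083) − 1 = 18.5943%
Differential = 14.2598% − 18.5943% = -4.3345% → -4.33%.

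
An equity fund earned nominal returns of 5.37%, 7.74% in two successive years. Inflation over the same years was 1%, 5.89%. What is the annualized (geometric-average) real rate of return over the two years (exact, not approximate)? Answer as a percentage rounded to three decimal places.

Compound the nominal returns: 1.0537 × 1.0774 = 1.13525638.
Compound inflation: 1.0100 × 1.0589 = 1.06948900.
Deflate: 1.13525638 / 1.06948900 = 1.06149421.
Annualized real rate = 1.06149421^(1/2) − 1 = 3.0288% → 3.029%.

3.029%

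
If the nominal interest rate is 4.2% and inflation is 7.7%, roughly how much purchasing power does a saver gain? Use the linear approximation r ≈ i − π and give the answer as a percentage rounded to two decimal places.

r ≈ i − π = 4.2% − 7.7% = -3.50%.

-3.50%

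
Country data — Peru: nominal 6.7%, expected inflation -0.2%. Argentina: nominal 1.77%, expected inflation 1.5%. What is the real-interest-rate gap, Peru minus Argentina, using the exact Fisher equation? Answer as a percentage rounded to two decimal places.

Peru: (1 + 0.0670)/(1 − 0.0020) − 1 = 6.9138%
Argentina: (1 + 0.0177)/(1 + 0.0150) − 1 = 0.2660%
Differential = 6.9138% − 0.2660% = 6.6478% → 6.65%.

6.65%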